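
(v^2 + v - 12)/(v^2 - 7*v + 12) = (v + 4)/(v - 4)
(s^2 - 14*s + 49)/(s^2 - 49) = (s - 7)/(s + 7)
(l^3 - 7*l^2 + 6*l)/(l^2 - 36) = l*(l - 1)/(l + 6)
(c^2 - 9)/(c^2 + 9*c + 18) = (c - 3)/(c + 6)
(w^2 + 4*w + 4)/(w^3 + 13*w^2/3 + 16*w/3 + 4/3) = 3/(3*w + 1)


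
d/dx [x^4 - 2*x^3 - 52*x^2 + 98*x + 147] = 4*x^3 - 6*x^2 - 104*x + 98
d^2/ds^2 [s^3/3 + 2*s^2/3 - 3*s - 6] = 2*s + 4/3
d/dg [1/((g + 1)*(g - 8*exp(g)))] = (-g + (g + 1)*(8*exp(g) - 1) + 8*exp(g))/((g + 1)^2*(g - 8*exp(g))^2)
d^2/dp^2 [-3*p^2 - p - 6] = -6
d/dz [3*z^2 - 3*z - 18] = 6*z - 3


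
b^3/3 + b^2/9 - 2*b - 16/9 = (b/3 + 1/3)*(b - 8/3)*(b + 2)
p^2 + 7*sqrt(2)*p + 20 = (p + 2*sqrt(2))*(p + 5*sqrt(2))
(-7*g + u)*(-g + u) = 7*g^2 - 8*g*u + u^2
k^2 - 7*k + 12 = (k - 4)*(k - 3)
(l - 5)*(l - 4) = l^2 - 9*l + 20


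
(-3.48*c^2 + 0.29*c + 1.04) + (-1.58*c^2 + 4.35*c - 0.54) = -5.06*c^2 + 4.64*c + 0.5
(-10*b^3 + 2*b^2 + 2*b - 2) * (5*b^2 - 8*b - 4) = -50*b^5 + 90*b^4 + 34*b^3 - 34*b^2 + 8*b + 8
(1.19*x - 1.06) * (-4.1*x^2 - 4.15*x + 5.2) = -4.879*x^3 - 0.5925*x^2 + 10.587*x - 5.512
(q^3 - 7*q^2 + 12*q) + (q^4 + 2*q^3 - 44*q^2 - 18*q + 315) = q^4 + 3*q^3 - 51*q^2 - 6*q + 315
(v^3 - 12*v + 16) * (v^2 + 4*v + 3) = v^5 + 4*v^4 - 9*v^3 - 32*v^2 + 28*v + 48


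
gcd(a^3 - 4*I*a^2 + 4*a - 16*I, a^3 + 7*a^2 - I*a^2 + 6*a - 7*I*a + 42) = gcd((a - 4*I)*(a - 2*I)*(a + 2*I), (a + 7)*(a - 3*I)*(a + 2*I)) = a + 2*I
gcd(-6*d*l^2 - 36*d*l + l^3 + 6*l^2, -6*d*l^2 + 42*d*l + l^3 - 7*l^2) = 6*d*l - l^2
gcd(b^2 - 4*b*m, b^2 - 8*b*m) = b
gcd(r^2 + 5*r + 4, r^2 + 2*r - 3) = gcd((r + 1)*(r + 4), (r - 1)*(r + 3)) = 1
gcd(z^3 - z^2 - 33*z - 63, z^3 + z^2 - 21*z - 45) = z^2 + 6*z + 9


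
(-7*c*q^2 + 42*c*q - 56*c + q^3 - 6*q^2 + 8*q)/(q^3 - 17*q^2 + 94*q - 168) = (-7*c*q + 14*c + q^2 - 2*q)/(q^2 - 13*q + 42)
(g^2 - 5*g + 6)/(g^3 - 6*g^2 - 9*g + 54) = (g - 2)/(g^2 - 3*g - 18)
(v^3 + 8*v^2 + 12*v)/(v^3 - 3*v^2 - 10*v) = (v + 6)/(v - 5)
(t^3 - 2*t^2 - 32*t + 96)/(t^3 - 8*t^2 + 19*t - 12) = (t^2 + 2*t - 24)/(t^2 - 4*t + 3)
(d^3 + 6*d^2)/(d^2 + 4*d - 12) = d^2/(d - 2)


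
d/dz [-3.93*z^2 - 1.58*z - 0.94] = -7.86*z - 1.58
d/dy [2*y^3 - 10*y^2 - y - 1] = 6*y^2 - 20*y - 1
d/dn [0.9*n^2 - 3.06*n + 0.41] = 1.8*n - 3.06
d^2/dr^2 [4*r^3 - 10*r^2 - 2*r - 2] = 24*r - 20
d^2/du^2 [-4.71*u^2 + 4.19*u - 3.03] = -9.42000000000000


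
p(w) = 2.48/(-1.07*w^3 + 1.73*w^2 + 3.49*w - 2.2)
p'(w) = 2.48*(3.21*w^2 - 3.46*w - 3.49)/(-1.07*w^3 + 1.73*w^2 + 3.49*w - 2.2)^2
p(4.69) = -0.04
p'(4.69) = 0.04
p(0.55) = 38.27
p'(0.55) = -2611.37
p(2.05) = 0.82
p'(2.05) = 0.80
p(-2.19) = 0.26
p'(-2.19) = 0.51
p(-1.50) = 36.07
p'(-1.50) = 4681.58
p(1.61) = 0.72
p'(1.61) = -0.16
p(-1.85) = 0.61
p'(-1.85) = 2.11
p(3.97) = -0.09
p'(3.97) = 0.11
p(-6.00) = 0.01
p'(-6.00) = 0.00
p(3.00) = -0.49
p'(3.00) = 1.46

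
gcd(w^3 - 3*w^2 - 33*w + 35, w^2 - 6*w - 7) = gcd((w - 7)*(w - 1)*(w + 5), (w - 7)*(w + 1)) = w - 7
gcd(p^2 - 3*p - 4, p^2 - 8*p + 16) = p - 4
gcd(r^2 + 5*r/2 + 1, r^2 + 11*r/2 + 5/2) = r + 1/2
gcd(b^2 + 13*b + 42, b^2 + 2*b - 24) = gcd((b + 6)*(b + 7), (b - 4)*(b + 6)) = b + 6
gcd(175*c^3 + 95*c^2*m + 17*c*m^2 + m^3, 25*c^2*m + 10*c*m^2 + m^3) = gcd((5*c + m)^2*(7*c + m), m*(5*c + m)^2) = 25*c^2 + 10*c*m + m^2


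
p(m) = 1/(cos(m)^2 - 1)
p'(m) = 2*sin(m)*cos(m)/(cos(m)^2 - 1)^2 = 2*cos(m)/sin(m)^3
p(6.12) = -37.89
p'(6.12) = -460.22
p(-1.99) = -1.20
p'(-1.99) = 1.07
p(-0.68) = -2.53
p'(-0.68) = -6.26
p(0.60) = -3.14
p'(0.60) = 9.17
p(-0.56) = -3.54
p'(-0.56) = -11.31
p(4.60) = -1.01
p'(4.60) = 0.23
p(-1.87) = -1.10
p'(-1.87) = 0.68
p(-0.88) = -1.68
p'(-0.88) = -2.78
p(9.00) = -5.89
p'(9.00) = -26.03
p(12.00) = -3.47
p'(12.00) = -10.92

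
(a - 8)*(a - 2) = a^2 - 10*a + 16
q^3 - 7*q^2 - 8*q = q*(q - 8)*(q + 1)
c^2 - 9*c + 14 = (c - 7)*(c - 2)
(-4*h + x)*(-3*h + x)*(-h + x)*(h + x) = -12*h^4 + 7*h^3*x + 11*h^2*x^2 - 7*h*x^3 + x^4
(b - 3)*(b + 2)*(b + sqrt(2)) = b^3 - b^2 + sqrt(2)*b^2 - 6*b - sqrt(2)*b - 6*sqrt(2)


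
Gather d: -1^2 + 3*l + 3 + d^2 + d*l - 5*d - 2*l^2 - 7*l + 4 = d^2 + d*(l - 5) - 2*l^2 - 4*l + 6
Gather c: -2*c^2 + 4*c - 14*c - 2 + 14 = -2*c^2 - 10*c + 12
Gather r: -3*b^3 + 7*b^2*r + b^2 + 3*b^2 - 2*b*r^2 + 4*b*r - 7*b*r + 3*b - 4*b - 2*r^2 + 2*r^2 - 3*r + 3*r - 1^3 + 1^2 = -3*b^3 + 4*b^2 - 2*b*r^2 - b + r*(7*b^2 - 3*b)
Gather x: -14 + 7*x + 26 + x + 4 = 8*x + 16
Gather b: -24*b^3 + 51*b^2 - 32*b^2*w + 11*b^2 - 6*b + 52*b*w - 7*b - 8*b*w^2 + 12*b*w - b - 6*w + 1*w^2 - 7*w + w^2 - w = -24*b^3 + b^2*(62 - 32*w) + b*(-8*w^2 + 64*w - 14) + 2*w^2 - 14*w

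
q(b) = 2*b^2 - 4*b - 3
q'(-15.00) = -64.00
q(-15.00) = 507.00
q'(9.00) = 32.00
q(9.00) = 123.00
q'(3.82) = 11.28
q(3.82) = 10.90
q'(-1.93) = -11.72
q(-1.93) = 12.17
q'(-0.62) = -6.48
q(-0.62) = 0.25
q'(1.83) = 3.32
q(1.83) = -3.62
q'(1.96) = 3.84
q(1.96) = -3.16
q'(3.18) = 8.72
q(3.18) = 4.50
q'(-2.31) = -13.24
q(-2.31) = 16.91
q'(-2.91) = -15.64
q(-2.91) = 25.58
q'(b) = 4*b - 4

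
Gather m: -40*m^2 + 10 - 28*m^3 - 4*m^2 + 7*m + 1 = -28*m^3 - 44*m^2 + 7*m + 11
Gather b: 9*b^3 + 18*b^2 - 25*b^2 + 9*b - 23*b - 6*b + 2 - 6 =9*b^3 - 7*b^2 - 20*b - 4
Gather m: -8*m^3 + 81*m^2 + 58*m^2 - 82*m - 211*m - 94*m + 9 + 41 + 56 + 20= -8*m^3 + 139*m^2 - 387*m + 126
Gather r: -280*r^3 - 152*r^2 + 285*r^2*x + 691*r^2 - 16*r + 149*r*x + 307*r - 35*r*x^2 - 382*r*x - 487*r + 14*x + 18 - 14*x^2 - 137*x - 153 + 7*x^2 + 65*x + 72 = -280*r^3 + r^2*(285*x + 539) + r*(-35*x^2 - 233*x - 196) - 7*x^2 - 58*x - 63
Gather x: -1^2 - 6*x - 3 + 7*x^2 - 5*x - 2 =7*x^2 - 11*x - 6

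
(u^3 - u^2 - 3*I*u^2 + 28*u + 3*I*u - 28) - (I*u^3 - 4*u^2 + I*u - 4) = u^3 - I*u^3 + 3*u^2 - 3*I*u^2 + 28*u + 2*I*u - 24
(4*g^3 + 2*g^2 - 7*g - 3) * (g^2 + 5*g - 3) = 4*g^5 + 22*g^4 - 9*g^3 - 44*g^2 + 6*g + 9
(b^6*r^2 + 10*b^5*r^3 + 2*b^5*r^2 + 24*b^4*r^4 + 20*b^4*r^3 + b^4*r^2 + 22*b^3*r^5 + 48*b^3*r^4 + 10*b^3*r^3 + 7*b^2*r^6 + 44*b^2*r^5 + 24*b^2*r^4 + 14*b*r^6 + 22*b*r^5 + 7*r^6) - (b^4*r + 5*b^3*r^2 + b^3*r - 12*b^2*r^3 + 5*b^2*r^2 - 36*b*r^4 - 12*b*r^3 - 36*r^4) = b^6*r^2 + 10*b^5*r^3 + 2*b^5*r^2 + 24*b^4*r^4 + 20*b^4*r^3 + b^4*r^2 - b^4*r + 22*b^3*r^5 + 48*b^3*r^4 + 10*b^3*r^3 - 5*b^3*r^2 - b^3*r + 7*b^2*r^6 + 44*b^2*r^5 + 24*b^2*r^4 + 12*b^2*r^3 - 5*b^2*r^2 + 14*b*r^6 + 22*b*r^5 + 36*b*r^4 + 12*b*r^3 + 7*r^6 + 36*r^4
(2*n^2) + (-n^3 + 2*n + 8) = -n^3 + 2*n^2 + 2*n + 8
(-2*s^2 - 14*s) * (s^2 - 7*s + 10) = -2*s^4 + 78*s^2 - 140*s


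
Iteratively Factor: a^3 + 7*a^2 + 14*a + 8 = (a + 1)*(a^2 + 6*a + 8) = (a + 1)*(a + 4)*(a + 2)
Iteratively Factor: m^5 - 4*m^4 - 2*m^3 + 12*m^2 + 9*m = (m - 3)*(m^4 - m^3 - 5*m^2 - 3*m) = (m - 3)^2*(m^3 + 2*m^2 + m) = (m - 3)^2*(m + 1)*(m^2 + m) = m*(m - 3)^2*(m + 1)*(m + 1)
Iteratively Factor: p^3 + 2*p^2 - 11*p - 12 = (p + 4)*(p^2 - 2*p - 3) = (p + 1)*(p + 4)*(p - 3)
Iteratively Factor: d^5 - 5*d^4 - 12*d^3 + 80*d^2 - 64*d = (d - 4)*(d^4 - d^3 - 16*d^2 + 16*d) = (d - 4)*(d - 1)*(d^3 - 16*d) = (d - 4)^2*(d - 1)*(d^2 + 4*d) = d*(d - 4)^2*(d - 1)*(d + 4)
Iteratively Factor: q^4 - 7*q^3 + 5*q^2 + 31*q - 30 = (q + 2)*(q^3 - 9*q^2 + 23*q - 15) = (q - 5)*(q + 2)*(q^2 - 4*q + 3) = (q - 5)*(q - 1)*(q + 2)*(q - 3)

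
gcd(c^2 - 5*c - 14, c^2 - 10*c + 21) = c - 7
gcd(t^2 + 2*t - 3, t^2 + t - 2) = t - 1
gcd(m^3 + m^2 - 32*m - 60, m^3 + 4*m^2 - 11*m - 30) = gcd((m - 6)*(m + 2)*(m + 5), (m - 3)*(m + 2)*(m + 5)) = m^2 + 7*m + 10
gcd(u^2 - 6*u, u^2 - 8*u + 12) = u - 6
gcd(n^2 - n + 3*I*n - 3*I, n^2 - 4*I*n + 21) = n + 3*I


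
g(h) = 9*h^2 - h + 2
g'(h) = 18*h - 1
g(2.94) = 76.85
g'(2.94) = 51.92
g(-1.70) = 29.71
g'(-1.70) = -31.60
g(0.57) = 4.35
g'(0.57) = 9.26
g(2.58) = 59.33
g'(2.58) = 45.44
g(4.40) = 171.84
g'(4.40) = 78.20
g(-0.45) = 4.27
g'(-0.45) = -9.10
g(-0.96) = 11.25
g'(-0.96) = -18.28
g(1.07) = 11.23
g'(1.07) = 18.26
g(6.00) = 320.00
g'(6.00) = 107.00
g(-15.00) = 2042.00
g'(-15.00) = -271.00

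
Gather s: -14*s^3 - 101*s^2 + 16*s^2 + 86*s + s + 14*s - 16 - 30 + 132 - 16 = -14*s^3 - 85*s^2 + 101*s + 70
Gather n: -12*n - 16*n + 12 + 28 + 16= 56 - 28*n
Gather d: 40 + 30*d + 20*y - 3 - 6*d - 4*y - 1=24*d + 16*y + 36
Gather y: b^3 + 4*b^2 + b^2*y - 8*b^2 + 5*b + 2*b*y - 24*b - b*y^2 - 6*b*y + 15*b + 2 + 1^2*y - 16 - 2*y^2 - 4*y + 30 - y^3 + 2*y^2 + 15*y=b^3 - 4*b^2 - b*y^2 - 4*b - y^3 + y*(b^2 - 4*b + 12) + 16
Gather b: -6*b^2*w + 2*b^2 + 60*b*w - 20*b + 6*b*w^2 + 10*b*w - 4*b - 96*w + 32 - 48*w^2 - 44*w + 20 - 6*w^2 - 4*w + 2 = b^2*(2 - 6*w) + b*(6*w^2 + 70*w - 24) - 54*w^2 - 144*w + 54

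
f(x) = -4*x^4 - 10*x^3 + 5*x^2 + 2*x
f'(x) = -16*x^3 - 30*x^2 + 10*x + 2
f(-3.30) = -67.15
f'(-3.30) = 217.29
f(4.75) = -2985.67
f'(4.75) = -2342.12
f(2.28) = -196.06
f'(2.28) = -320.79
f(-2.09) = 32.63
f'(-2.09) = -3.87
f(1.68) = -61.81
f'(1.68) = -141.74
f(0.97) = -6.02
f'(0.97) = -31.13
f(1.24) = -18.36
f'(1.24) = -62.23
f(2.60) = -319.55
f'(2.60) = -456.02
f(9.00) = -33111.00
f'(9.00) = -14002.00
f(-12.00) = -64968.00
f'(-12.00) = 23210.00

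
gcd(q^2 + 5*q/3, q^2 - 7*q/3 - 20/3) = q + 5/3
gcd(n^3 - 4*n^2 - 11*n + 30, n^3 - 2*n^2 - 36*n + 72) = n - 2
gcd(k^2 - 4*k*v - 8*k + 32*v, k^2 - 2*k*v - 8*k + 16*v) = k - 8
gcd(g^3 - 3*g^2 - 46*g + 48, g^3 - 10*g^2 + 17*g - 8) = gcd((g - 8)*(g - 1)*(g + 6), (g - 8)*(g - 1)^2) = g^2 - 9*g + 8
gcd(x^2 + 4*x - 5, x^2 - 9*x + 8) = x - 1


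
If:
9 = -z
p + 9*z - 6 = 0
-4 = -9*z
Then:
No Solution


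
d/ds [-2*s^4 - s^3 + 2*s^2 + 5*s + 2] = -8*s^3 - 3*s^2 + 4*s + 5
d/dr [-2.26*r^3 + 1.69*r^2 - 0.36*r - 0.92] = -6.78*r^2 + 3.38*r - 0.36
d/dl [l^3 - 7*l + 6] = 3*l^2 - 7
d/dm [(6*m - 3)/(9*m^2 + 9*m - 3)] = (-6*m^2 + 6*m + 1)/(9*m^4 + 18*m^3 + 3*m^2 - 6*m + 1)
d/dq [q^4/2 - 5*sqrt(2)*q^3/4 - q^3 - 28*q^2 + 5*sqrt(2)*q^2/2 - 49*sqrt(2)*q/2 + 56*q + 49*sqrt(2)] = 2*q^3 - 15*sqrt(2)*q^2/4 - 3*q^2 - 56*q + 5*sqrt(2)*q - 49*sqrt(2)/2 + 56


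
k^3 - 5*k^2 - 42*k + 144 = (k - 8)*(k - 3)*(k + 6)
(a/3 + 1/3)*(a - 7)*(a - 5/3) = a^3/3 - 23*a^2/9 + a + 35/9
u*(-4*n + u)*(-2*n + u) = 8*n^2*u - 6*n*u^2 + u^3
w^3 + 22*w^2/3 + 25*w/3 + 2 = (w + 1/3)*(w + 1)*(w + 6)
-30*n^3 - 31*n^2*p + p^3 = (-6*n + p)*(n + p)*(5*n + p)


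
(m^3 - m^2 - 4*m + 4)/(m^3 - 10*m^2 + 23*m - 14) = (m + 2)/(m - 7)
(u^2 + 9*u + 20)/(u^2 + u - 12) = (u + 5)/(u - 3)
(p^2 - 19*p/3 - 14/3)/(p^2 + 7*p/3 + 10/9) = 3*(p - 7)/(3*p + 5)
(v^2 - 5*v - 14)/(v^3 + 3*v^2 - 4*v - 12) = (v - 7)/(v^2 + v - 6)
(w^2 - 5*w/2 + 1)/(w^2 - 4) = (w - 1/2)/(w + 2)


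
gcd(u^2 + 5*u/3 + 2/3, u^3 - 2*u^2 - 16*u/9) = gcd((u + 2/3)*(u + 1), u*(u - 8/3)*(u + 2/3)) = u + 2/3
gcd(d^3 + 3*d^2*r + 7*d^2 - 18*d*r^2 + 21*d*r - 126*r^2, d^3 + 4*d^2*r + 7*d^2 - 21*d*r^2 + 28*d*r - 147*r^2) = -d^2 + 3*d*r - 7*d + 21*r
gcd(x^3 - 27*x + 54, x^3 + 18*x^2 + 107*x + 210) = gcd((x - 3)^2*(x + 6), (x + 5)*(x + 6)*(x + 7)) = x + 6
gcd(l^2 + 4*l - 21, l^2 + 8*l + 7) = l + 7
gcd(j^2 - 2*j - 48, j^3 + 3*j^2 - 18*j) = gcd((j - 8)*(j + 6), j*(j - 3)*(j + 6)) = j + 6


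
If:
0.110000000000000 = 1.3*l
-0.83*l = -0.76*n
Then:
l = 0.08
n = 0.09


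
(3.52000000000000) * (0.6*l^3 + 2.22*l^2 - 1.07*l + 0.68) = 2.112*l^3 + 7.8144*l^2 - 3.7664*l + 2.3936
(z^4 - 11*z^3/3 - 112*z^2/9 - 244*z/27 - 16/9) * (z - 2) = z^5 - 17*z^4/3 - 46*z^3/9 + 428*z^2/27 + 440*z/27 + 32/9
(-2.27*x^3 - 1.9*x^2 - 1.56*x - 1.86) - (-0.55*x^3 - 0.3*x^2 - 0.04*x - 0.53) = -1.72*x^3 - 1.6*x^2 - 1.52*x - 1.33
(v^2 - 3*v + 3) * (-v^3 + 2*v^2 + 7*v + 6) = -v^5 + 5*v^4 - 2*v^3 - 9*v^2 + 3*v + 18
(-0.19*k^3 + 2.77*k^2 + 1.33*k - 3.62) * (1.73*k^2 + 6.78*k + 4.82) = -0.3287*k^5 + 3.5039*k^4 + 20.1657*k^3 + 16.1062*k^2 - 18.133*k - 17.4484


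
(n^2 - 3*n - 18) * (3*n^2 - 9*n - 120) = 3*n^4 - 18*n^3 - 147*n^2 + 522*n + 2160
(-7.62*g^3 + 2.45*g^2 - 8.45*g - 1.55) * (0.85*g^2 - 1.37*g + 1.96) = -6.477*g^5 + 12.5219*g^4 - 25.4742*g^3 + 15.061*g^2 - 14.4385*g - 3.038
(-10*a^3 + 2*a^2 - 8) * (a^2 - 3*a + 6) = -10*a^5 + 32*a^4 - 66*a^3 + 4*a^2 + 24*a - 48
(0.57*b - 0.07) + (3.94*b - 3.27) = 4.51*b - 3.34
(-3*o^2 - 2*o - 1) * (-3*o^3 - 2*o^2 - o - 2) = 9*o^5 + 12*o^4 + 10*o^3 + 10*o^2 + 5*o + 2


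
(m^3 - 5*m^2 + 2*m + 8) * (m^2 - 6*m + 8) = m^5 - 11*m^4 + 40*m^3 - 44*m^2 - 32*m + 64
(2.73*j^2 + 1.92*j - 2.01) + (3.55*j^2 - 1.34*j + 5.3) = 6.28*j^2 + 0.58*j + 3.29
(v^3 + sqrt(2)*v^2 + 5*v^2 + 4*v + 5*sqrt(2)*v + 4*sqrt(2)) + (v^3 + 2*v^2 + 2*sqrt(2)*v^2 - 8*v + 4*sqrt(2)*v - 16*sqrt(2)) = 2*v^3 + 3*sqrt(2)*v^2 + 7*v^2 - 4*v + 9*sqrt(2)*v - 12*sqrt(2)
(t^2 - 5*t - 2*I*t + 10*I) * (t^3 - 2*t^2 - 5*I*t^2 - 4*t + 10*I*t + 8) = t^5 - 7*t^4 - 7*I*t^4 - 4*t^3 + 49*I*t^3 + 98*t^2 - 62*I*t^2 - 140*t - 56*I*t + 80*I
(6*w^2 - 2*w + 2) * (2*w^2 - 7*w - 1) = 12*w^4 - 46*w^3 + 12*w^2 - 12*w - 2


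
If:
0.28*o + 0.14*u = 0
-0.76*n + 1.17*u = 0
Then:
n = 1.53947368421053*u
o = -0.5*u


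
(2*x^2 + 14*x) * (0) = 0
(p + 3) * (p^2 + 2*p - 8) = p^3 + 5*p^2 - 2*p - 24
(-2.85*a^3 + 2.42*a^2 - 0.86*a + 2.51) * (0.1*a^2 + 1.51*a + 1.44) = -0.285*a^5 - 4.0615*a^4 - 0.5358*a^3 + 2.4372*a^2 + 2.5517*a + 3.6144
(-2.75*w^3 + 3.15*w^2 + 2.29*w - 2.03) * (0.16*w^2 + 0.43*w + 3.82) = -0.44*w^5 - 0.6785*w^4 - 8.7841*w^3 + 12.6929*w^2 + 7.8749*w - 7.7546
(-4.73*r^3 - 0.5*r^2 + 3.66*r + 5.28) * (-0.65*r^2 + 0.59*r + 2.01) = 3.0745*r^5 - 2.4657*r^4 - 12.1813*r^3 - 2.2776*r^2 + 10.4718*r + 10.6128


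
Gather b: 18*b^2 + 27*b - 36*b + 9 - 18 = 18*b^2 - 9*b - 9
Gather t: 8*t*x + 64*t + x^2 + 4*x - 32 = t*(8*x + 64) + x^2 + 4*x - 32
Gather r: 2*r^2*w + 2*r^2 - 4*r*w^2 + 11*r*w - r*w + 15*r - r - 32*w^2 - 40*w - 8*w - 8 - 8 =r^2*(2*w + 2) + r*(-4*w^2 + 10*w + 14) - 32*w^2 - 48*w - 16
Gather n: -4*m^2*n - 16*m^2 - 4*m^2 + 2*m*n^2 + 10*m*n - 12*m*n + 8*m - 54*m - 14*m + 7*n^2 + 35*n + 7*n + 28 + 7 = -20*m^2 - 60*m + n^2*(2*m + 7) + n*(-4*m^2 - 2*m + 42) + 35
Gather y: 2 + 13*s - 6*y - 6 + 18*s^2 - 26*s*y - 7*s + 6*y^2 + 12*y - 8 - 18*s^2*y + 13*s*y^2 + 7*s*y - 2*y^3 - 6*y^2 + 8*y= 18*s^2 + 13*s*y^2 + 6*s - 2*y^3 + y*(-18*s^2 - 19*s + 14) - 12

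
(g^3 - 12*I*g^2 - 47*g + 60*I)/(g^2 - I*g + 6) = (g^2 - 9*I*g - 20)/(g + 2*I)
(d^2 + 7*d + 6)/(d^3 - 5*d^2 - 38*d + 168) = (d + 1)/(d^2 - 11*d + 28)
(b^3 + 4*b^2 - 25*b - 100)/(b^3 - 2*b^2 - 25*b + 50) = (b + 4)/(b - 2)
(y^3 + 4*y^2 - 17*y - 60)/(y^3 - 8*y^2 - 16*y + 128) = (y^2 + 8*y + 15)/(y^2 - 4*y - 32)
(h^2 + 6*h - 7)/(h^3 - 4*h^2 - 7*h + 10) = (h + 7)/(h^2 - 3*h - 10)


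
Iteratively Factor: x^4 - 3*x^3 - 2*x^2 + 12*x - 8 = (x - 2)*(x^3 - x^2 - 4*x + 4) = (x - 2)^2*(x^2 + x - 2) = (x - 2)^2*(x + 2)*(x - 1)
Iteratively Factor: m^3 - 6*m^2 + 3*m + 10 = (m - 5)*(m^2 - m - 2) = (m - 5)*(m - 2)*(m + 1)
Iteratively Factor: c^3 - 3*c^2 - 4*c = (c - 4)*(c^2 + c) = (c - 4)*(c + 1)*(c)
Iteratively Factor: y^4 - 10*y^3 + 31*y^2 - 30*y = (y - 2)*(y^3 - 8*y^2 + 15*y) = (y - 3)*(y - 2)*(y^2 - 5*y) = (y - 5)*(y - 3)*(y - 2)*(y)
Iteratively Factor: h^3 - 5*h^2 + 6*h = (h - 3)*(h^2 - 2*h) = h*(h - 3)*(h - 2)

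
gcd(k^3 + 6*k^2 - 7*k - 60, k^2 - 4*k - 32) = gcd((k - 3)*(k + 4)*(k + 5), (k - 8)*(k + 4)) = k + 4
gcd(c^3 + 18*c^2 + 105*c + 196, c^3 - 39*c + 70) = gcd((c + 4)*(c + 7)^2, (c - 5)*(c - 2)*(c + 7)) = c + 7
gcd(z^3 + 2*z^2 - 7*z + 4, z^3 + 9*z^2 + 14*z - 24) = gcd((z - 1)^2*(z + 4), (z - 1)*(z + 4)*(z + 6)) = z^2 + 3*z - 4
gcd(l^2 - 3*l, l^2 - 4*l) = l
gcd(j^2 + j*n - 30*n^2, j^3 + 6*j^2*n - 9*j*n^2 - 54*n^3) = j + 6*n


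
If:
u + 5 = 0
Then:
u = -5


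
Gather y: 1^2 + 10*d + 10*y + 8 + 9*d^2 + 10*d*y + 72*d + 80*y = 9*d^2 + 82*d + y*(10*d + 90) + 9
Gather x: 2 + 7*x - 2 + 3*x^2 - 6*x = 3*x^2 + x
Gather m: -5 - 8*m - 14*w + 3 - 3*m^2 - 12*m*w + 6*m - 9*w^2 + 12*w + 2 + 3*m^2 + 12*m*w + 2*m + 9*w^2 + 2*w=0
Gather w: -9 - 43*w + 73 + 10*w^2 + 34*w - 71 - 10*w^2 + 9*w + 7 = 0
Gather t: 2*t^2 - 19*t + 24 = 2*t^2 - 19*t + 24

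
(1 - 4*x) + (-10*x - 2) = -14*x - 1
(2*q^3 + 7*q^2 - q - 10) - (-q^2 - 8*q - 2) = 2*q^3 + 8*q^2 + 7*q - 8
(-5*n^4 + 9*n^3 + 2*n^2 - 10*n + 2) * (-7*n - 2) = 35*n^5 - 53*n^4 - 32*n^3 + 66*n^2 + 6*n - 4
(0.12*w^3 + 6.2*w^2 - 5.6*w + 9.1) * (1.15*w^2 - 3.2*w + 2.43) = 0.138*w^5 + 6.746*w^4 - 25.9884*w^3 + 43.451*w^2 - 42.728*w + 22.113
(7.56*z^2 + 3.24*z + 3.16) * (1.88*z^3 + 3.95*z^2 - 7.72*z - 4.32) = 14.2128*z^5 + 35.9532*z^4 - 39.6244*z^3 - 45.19*z^2 - 38.392*z - 13.6512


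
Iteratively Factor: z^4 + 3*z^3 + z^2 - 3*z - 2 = (z + 1)*(z^3 + 2*z^2 - z - 2) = (z + 1)*(z + 2)*(z^2 - 1) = (z + 1)^2*(z + 2)*(z - 1)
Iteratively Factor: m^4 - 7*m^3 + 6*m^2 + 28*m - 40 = (m - 2)*(m^3 - 5*m^2 - 4*m + 20) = (m - 5)*(m - 2)*(m^2 - 4) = (m - 5)*(m - 2)^2*(m + 2)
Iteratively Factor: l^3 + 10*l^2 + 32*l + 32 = (l + 4)*(l^2 + 6*l + 8) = (l + 2)*(l + 4)*(l + 4)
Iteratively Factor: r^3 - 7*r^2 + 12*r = (r - 3)*(r^2 - 4*r) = (r - 4)*(r - 3)*(r)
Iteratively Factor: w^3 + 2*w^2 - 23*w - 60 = (w - 5)*(w^2 + 7*w + 12) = (w - 5)*(w + 4)*(w + 3)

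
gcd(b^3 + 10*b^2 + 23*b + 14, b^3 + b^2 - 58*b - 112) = b^2 + 9*b + 14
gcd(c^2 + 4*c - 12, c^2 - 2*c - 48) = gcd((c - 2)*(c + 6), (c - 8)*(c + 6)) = c + 6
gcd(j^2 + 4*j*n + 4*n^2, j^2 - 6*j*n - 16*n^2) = j + 2*n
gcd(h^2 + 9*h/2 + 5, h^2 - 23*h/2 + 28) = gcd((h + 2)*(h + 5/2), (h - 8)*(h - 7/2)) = 1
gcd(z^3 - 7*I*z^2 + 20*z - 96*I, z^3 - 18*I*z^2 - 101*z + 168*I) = z^2 - 11*I*z - 24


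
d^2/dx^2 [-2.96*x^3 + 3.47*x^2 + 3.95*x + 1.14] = 6.94 - 17.76*x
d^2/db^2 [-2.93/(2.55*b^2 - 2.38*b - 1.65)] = (-38.10465*b^2 + 35.56434*b + 2.93*(5.1*b - 2.38)*(10.2*b - 4.76) + 24.65595)/(-2.55*b^2 + 2.38*b + 1.65)^3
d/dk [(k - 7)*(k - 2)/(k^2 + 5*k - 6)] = 2*(7*k^2 - 20*k - 8)/(k^4 + 10*k^3 + 13*k^2 - 60*k + 36)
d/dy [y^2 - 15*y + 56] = 2*y - 15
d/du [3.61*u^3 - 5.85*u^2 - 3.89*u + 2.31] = 10.83*u^2 - 11.7*u - 3.89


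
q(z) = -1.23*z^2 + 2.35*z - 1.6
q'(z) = 2.35 - 2.46*z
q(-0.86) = -4.53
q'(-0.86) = 4.47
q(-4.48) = -36.81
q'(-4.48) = 13.37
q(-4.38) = -35.49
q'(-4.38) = 13.12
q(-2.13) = -12.19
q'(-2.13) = 7.59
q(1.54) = -0.90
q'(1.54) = -1.44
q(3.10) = -6.14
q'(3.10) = -5.28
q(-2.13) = -12.19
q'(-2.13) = 7.59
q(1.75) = -1.25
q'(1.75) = -1.96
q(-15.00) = -313.60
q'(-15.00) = 39.25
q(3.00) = -5.62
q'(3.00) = -5.03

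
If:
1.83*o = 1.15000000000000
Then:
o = 0.63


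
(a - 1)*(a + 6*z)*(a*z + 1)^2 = a^4*z^2 + 6*a^3*z^3 - a^3*z^2 + 2*a^3*z - 6*a^2*z^3 + 12*a^2*z^2 - 2*a^2*z + a^2 - 12*a*z^2 + 6*a*z - a - 6*z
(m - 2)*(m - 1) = m^2 - 3*m + 2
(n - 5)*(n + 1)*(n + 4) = n^3 - 21*n - 20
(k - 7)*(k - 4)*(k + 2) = k^3 - 9*k^2 + 6*k + 56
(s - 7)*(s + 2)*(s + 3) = s^3 - 2*s^2 - 29*s - 42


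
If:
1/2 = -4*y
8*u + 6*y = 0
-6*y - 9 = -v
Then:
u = 3/32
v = 33/4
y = -1/8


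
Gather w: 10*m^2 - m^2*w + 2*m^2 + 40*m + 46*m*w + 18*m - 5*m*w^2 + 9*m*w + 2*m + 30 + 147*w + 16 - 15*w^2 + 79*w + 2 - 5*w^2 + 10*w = 12*m^2 + 60*m + w^2*(-5*m - 20) + w*(-m^2 + 55*m + 236) + 48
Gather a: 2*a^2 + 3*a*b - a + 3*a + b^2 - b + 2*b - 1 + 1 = 2*a^2 + a*(3*b + 2) + b^2 + b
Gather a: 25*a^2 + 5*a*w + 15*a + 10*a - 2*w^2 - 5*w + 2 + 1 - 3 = 25*a^2 + a*(5*w + 25) - 2*w^2 - 5*w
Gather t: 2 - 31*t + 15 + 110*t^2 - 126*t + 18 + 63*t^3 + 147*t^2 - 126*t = 63*t^3 + 257*t^2 - 283*t + 35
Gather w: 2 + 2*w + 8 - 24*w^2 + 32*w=-24*w^2 + 34*w + 10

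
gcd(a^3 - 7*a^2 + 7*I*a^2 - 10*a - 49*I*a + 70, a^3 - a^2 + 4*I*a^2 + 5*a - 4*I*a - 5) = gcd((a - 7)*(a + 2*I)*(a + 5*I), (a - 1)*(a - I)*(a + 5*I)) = a + 5*I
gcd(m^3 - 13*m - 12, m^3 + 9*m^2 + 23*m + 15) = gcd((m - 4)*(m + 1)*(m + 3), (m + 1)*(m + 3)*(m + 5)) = m^2 + 4*m + 3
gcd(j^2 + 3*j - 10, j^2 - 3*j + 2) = j - 2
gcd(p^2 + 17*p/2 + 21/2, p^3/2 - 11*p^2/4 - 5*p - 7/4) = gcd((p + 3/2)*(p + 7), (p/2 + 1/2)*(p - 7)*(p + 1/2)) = 1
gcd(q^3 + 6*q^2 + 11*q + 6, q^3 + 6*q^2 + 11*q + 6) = q^3 + 6*q^2 + 11*q + 6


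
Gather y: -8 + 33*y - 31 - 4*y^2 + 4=-4*y^2 + 33*y - 35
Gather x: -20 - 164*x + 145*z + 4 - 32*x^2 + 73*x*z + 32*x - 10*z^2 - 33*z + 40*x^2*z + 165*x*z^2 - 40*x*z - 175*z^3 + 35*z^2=x^2*(40*z - 32) + x*(165*z^2 + 33*z - 132) - 175*z^3 + 25*z^2 + 112*z - 16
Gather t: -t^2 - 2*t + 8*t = -t^2 + 6*t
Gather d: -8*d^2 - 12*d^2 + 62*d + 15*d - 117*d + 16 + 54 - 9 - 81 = -20*d^2 - 40*d - 20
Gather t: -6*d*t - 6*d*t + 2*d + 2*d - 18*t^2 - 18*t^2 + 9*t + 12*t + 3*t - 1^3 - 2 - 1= 4*d - 36*t^2 + t*(24 - 12*d) - 4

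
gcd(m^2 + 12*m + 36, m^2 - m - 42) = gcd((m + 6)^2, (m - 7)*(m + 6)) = m + 6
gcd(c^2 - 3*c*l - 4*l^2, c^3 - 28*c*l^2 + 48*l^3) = c - 4*l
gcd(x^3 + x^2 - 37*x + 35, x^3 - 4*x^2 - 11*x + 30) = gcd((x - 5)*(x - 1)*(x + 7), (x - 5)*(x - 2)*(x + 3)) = x - 5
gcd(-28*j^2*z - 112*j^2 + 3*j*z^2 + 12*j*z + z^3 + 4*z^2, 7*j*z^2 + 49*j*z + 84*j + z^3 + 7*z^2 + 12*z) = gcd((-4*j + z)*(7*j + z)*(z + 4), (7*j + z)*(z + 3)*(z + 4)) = 7*j*z + 28*j + z^2 + 4*z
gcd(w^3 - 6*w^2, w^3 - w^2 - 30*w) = w^2 - 6*w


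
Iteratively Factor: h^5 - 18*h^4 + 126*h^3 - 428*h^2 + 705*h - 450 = (h - 2)*(h^4 - 16*h^3 + 94*h^2 - 240*h + 225) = (h - 3)*(h - 2)*(h^3 - 13*h^2 + 55*h - 75) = (h - 3)^2*(h - 2)*(h^2 - 10*h + 25) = (h - 5)*(h - 3)^2*(h - 2)*(h - 5)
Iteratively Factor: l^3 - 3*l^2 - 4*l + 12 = (l - 2)*(l^2 - l - 6) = (l - 2)*(l + 2)*(l - 3)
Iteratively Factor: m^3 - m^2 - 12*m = (m + 3)*(m^2 - 4*m) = m*(m + 3)*(m - 4)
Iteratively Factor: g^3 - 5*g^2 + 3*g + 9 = (g - 3)*(g^2 - 2*g - 3) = (g - 3)^2*(g + 1)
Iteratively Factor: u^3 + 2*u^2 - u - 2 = (u + 2)*(u^2 - 1) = (u + 1)*(u + 2)*(u - 1)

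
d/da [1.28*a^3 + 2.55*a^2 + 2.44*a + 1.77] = 3.84*a^2 + 5.1*a + 2.44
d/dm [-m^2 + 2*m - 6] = 2 - 2*m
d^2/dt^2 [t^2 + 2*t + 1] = 2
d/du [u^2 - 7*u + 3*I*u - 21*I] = 2*u - 7 + 3*I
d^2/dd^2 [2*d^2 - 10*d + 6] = 4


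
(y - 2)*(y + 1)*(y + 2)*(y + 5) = y^4 + 6*y^3 + y^2 - 24*y - 20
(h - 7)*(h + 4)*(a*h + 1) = a*h^3 - 3*a*h^2 - 28*a*h + h^2 - 3*h - 28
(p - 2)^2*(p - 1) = p^3 - 5*p^2 + 8*p - 4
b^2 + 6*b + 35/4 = (b + 5/2)*(b + 7/2)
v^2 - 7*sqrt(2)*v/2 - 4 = (v - 4*sqrt(2))*(v + sqrt(2)/2)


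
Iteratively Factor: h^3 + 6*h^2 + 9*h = (h)*(h^2 + 6*h + 9) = h*(h + 3)*(h + 3)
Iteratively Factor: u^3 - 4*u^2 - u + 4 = (u + 1)*(u^2 - 5*u + 4) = (u - 4)*(u + 1)*(u - 1)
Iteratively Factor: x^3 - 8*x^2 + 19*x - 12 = (x - 4)*(x^2 - 4*x + 3) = (x - 4)*(x - 3)*(x - 1)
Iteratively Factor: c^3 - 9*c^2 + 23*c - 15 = (c - 3)*(c^2 - 6*c + 5) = (c - 5)*(c - 3)*(c - 1)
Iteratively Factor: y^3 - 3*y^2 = (y)*(y^2 - 3*y) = y^2*(y - 3)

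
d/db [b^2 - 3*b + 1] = 2*b - 3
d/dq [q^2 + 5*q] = 2*q + 5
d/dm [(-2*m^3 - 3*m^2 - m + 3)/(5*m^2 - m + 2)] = (-10*m^4 + 4*m^3 - 4*m^2 - 42*m + 1)/(25*m^4 - 10*m^3 + 21*m^2 - 4*m + 4)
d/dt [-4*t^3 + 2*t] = 2 - 12*t^2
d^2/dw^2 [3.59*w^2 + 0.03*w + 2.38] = 7.18000000000000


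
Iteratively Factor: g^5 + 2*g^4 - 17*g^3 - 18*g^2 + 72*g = (g + 3)*(g^4 - g^3 - 14*g^2 + 24*g) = (g + 3)*(g + 4)*(g^3 - 5*g^2 + 6*g) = (g - 2)*(g + 3)*(g + 4)*(g^2 - 3*g) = (g - 3)*(g - 2)*(g + 3)*(g + 4)*(g)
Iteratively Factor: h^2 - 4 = (h + 2)*(h - 2)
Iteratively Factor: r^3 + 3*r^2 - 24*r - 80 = (r - 5)*(r^2 + 8*r + 16) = (r - 5)*(r + 4)*(r + 4)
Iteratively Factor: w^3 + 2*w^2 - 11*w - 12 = (w + 4)*(w^2 - 2*w - 3) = (w + 1)*(w + 4)*(w - 3)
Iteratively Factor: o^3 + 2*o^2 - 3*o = (o - 1)*(o^2 + 3*o) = (o - 1)*(o + 3)*(o)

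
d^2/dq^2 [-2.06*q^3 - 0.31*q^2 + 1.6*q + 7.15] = -12.36*q - 0.62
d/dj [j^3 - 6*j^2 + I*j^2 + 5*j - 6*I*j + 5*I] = 3*j^2 + 2*j*(-6 + I) + 5 - 6*I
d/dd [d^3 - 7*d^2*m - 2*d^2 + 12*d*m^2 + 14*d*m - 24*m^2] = 3*d^2 - 14*d*m - 4*d + 12*m^2 + 14*m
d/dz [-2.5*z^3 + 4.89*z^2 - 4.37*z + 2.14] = -7.5*z^2 + 9.78*z - 4.37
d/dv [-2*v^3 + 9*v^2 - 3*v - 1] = -6*v^2 + 18*v - 3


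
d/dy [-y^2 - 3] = -2*y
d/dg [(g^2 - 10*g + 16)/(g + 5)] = (g^2 + 10*g - 66)/(g^2 + 10*g + 25)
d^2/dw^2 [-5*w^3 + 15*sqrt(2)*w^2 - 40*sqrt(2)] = -30*w + 30*sqrt(2)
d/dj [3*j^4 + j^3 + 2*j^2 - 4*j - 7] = 12*j^3 + 3*j^2 + 4*j - 4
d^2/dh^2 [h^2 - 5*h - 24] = 2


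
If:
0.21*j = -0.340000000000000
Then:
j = -1.62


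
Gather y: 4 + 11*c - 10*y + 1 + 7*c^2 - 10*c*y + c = 7*c^2 + 12*c + y*(-10*c - 10) + 5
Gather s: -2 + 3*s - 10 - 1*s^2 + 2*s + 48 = -s^2 + 5*s + 36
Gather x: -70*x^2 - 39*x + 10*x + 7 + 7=-70*x^2 - 29*x + 14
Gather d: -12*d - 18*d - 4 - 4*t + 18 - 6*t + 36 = -30*d - 10*t + 50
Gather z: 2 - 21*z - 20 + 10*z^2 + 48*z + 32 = 10*z^2 + 27*z + 14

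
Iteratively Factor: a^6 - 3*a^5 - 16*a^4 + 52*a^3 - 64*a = (a + 1)*(a^5 - 4*a^4 - 12*a^3 + 64*a^2 - 64*a) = (a + 1)*(a + 4)*(a^4 - 8*a^3 + 20*a^2 - 16*a) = (a - 2)*(a + 1)*(a + 4)*(a^3 - 6*a^2 + 8*a) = (a - 2)^2*(a + 1)*(a + 4)*(a^2 - 4*a) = a*(a - 2)^2*(a + 1)*(a + 4)*(a - 4)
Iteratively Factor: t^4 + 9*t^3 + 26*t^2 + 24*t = (t + 3)*(t^3 + 6*t^2 + 8*t) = (t + 3)*(t + 4)*(t^2 + 2*t) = (t + 2)*(t + 3)*(t + 4)*(t)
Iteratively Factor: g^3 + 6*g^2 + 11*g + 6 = (g + 2)*(g^2 + 4*g + 3) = (g + 2)*(g + 3)*(g + 1)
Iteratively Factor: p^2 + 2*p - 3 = (p + 3)*(p - 1)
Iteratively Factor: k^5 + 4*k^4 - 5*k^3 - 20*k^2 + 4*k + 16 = (k + 2)*(k^4 + 2*k^3 - 9*k^2 - 2*k + 8) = (k + 1)*(k + 2)*(k^3 + k^2 - 10*k + 8) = (k + 1)*(k + 2)*(k + 4)*(k^2 - 3*k + 2) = (k - 1)*(k + 1)*(k + 2)*(k + 4)*(k - 2)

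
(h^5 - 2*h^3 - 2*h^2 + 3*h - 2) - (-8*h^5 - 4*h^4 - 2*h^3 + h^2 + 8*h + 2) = 9*h^5 + 4*h^4 - 3*h^2 - 5*h - 4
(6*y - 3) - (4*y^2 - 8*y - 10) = -4*y^2 + 14*y + 7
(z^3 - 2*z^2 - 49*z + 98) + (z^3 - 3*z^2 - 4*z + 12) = 2*z^3 - 5*z^2 - 53*z + 110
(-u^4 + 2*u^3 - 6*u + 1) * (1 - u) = u^5 - 3*u^4 + 2*u^3 + 6*u^2 - 7*u + 1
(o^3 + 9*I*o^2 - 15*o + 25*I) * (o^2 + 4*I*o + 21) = o^5 + 13*I*o^4 - 30*o^3 + 154*I*o^2 - 415*o + 525*I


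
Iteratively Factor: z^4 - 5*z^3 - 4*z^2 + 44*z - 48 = (z - 2)*(z^3 - 3*z^2 - 10*z + 24) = (z - 2)^2*(z^2 - z - 12) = (z - 2)^2*(z + 3)*(z - 4)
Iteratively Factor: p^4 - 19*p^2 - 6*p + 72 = (p - 2)*(p^3 + 2*p^2 - 15*p - 36) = (p - 2)*(p + 3)*(p^2 - p - 12) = (p - 2)*(p + 3)^2*(p - 4)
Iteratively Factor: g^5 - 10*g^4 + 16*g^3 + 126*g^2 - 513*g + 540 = (g - 3)*(g^4 - 7*g^3 - 5*g^2 + 111*g - 180) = (g - 3)^2*(g^3 - 4*g^2 - 17*g + 60) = (g - 5)*(g - 3)^2*(g^2 + g - 12) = (g - 5)*(g - 3)^3*(g + 4)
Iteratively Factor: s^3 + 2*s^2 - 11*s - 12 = (s + 1)*(s^2 + s - 12) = (s - 3)*(s + 1)*(s + 4)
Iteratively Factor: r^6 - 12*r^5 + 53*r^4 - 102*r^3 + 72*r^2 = (r)*(r^5 - 12*r^4 + 53*r^3 - 102*r^2 + 72*r) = r*(r - 2)*(r^4 - 10*r^3 + 33*r^2 - 36*r) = r*(r - 3)*(r - 2)*(r^3 - 7*r^2 + 12*r) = r^2*(r - 3)*(r - 2)*(r^2 - 7*r + 12) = r^2*(r - 3)^2*(r - 2)*(r - 4)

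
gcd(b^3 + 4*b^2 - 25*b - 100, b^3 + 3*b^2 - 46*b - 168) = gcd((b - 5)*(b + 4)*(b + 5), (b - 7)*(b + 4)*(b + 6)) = b + 4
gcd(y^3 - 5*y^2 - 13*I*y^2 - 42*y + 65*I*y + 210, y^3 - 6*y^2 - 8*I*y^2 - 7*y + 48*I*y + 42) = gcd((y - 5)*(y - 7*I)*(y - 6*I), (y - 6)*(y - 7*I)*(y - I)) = y - 7*I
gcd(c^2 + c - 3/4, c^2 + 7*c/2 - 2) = c - 1/2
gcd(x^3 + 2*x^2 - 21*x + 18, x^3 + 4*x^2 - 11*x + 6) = x^2 + 5*x - 6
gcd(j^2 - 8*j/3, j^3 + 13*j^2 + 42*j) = j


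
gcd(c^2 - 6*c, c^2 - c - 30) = c - 6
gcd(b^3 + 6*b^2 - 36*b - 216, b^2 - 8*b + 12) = b - 6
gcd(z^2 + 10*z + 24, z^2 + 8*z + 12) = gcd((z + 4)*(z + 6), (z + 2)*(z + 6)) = z + 6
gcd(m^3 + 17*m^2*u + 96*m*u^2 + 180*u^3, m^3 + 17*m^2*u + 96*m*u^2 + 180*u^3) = m^3 + 17*m^2*u + 96*m*u^2 + 180*u^3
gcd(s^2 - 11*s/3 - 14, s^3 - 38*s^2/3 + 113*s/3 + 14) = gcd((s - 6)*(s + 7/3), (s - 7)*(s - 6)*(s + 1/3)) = s - 6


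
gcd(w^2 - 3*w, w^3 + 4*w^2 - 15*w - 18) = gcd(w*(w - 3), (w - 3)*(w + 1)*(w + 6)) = w - 3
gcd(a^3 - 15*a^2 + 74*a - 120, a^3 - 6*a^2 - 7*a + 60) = a^2 - 9*a + 20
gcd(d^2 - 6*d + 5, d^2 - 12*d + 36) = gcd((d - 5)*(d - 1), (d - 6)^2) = 1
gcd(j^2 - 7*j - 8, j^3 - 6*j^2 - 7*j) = j + 1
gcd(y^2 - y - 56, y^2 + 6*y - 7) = y + 7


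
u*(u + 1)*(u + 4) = u^3 + 5*u^2 + 4*u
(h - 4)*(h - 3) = h^2 - 7*h + 12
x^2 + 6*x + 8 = (x + 2)*(x + 4)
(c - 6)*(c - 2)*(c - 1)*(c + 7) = c^4 - 2*c^3 - 43*c^2 + 128*c - 84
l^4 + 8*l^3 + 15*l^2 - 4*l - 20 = (l - 1)*(l + 2)^2*(l + 5)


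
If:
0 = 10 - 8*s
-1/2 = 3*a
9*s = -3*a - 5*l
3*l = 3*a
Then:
No Solution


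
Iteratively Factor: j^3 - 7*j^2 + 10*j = (j - 2)*(j^2 - 5*j) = j*(j - 2)*(j - 5)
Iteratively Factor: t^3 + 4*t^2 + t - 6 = (t + 3)*(t^2 + t - 2) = (t - 1)*(t + 3)*(t + 2)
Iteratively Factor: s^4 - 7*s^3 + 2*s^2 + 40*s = (s - 4)*(s^3 - 3*s^2 - 10*s) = s*(s - 4)*(s^2 - 3*s - 10) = s*(s - 5)*(s - 4)*(s + 2)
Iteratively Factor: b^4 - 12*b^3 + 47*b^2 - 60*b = (b - 3)*(b^3 - 9*b^2 + 20*b) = (b - 4)*(b - 3)*(b^2 - 5*b) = (b - 5)*(b - 4)*(b - 3)*(b)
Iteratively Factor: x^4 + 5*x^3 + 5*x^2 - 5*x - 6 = (x + 1)*(x^3 + 4*x^2 + x - 6) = (x + 1)*(x + 2)*(x^2 + 2*x - 3) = (x - 1)*(x + 1)*(x + 2)*(x + 3)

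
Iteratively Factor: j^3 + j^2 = (j + 1)*(j^2) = j*(j + 1)*(j)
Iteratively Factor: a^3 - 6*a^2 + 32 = (a + 2)*(a^2 - 8*a + 16) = (a - 4)*(a + 2)*(a - 4)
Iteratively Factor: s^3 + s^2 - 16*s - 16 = (s + 4)*(s^2 - 3*s - 4) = (s - 4)*(s + 4)*(s + 1)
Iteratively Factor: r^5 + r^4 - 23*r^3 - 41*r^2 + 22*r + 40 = (r - 5)*(r^4 + 6*r^3 + 7*r^2 - 6*r - 8) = (r - 5)*(r - 1)*(r^3 + 7*r^2 + 14*r + 8) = (r - 5)*(r - 1)*(r + 4)*(r^2 + 3*r + 2) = (r - 5)*(r - 1)*(r + 2)*(r + 4)*(r + 1)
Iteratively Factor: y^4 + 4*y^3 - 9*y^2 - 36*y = (y)*(y^3 + 4*y^2 - 9*y - 36) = y*(y + 3)*(y^2 + y - 12) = y*(y - 3)*(y + 3)*(y + 4)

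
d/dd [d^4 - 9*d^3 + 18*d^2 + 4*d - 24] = 4*d^3 - 27*d^2 + 36*d + 4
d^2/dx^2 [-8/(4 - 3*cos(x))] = 24*(3*sin(x)^2 - 4*cos(x) + 3)/(3*cos(x) - 4)^3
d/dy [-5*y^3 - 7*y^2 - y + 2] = -15*y^2 - 14*y - 1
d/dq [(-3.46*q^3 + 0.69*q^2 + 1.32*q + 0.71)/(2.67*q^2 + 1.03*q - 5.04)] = (-9.2382*q^4 - 7.1276*q^3 + 49.5015*q^2 - 10.7466*q - 7.3841)/(7.1289*q^4 + 5.5002*q^3 - 25.8527*q^2 - 10.3824*q + 25.4016)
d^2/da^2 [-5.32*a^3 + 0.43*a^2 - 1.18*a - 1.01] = 0.86 - 31.92*a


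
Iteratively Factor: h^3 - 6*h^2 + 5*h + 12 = (h + 1)*(h^2 - 7*h + 12) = (h - 4)*(h + 1)*(h - 3)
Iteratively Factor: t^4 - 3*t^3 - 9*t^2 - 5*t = (t)*(t^3 - 3*t^2 - 9*t - 5) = t*(t - 5)*(t^2 + 2*t + 1) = t*(t - 5)*(t + 1)*(t + 1)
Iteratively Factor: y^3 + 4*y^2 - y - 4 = (y + 1)*(y^2 + 3*y - 4) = (y + 1)*(y + 4)*(y - 1)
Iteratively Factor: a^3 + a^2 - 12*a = (a)*(a^2 + a - 12) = a*(a - 3)*(a + 4)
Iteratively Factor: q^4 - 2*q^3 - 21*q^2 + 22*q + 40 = (q - 5)*(q^3 + 3*q^2 - 6*q - 8) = (q - 5)*(q - 2)*(q^2 + 5*q + 4) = (q - 5)*(q - 2)*(q + 1)*(q + 4)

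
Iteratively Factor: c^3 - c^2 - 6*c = (c)*(c^2 - c - 6) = c*(c - 3)*(c + 2)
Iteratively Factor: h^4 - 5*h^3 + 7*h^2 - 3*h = (h - 1)*(h^3 - 4*h^2 + 3*h) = (h - 3)*(h - 1)*(h^2 - h) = h*(h - 3)*(h - 1)*(h - 1)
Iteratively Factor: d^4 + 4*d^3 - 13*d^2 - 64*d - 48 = (d + 3)*(d^3 + d^2 - 16*d - 16) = (d + 1)*(d + 3)*(d^2 - 16) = (d + 1)*(d + 3)*(d + 4)*(d - 4)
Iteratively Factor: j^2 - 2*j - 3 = (j - 3)*(j + 1)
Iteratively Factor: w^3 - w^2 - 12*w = (w - 4)*(w^2 + 3*w) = (w - 4)*(w + 3)*(w)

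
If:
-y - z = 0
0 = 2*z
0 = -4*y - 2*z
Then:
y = 0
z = 0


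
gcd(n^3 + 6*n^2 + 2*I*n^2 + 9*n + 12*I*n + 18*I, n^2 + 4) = n + 2*I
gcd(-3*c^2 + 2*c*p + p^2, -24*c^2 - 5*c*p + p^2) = 3*c + p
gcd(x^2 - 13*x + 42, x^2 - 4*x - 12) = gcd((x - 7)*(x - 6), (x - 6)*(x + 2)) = x - 6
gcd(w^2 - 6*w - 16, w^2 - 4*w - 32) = w - 8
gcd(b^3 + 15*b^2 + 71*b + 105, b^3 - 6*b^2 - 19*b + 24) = b + 3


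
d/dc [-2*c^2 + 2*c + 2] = 2 - 4*c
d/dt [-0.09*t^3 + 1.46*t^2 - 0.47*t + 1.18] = -0.27*t^2 + 2.92*t - 0.47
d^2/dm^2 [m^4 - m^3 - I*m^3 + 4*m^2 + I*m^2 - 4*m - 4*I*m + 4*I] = 12*m^2 - 6*m - 6*I*m + 8 + 2*I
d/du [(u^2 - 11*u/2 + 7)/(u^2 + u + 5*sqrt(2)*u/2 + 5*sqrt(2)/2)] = ((4*u - 11)*(2*u^2 + 2*u + 5*sqrt(2)*u + 5*sqrt(2)) - (4*u + 2 + 5*sqrt(2))*(2*u^2 - 11*u + 14))/(2*u^2 + 2*u + 5*sqrt(2)*u + 5*sqrt(2))^2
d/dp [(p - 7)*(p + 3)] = 2*p - 4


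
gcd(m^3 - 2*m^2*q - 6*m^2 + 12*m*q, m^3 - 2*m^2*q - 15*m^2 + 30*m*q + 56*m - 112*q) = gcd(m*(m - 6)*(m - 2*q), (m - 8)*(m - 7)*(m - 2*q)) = -m + 2*q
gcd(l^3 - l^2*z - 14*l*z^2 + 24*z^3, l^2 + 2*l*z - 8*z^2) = -l^2 - 2*l*z + 8*z^2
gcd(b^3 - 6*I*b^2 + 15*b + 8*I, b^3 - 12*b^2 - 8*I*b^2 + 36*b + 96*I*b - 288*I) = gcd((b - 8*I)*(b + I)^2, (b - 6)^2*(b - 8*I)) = b - 8*I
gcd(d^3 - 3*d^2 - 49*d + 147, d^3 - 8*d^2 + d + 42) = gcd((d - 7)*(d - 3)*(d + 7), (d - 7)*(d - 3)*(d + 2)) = d^2 - 10*d + 21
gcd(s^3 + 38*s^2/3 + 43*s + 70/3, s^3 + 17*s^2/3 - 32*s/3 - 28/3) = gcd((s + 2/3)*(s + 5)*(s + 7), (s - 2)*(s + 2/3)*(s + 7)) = s^2 + 23*s/3 + 14/3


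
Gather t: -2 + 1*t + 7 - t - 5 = 0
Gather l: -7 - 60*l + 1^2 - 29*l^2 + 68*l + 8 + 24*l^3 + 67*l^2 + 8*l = 24*l^3 + 38*l^2 + 16*l + 2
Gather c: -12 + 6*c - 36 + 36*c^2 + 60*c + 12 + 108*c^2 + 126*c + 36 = 144*c^2 + 192*c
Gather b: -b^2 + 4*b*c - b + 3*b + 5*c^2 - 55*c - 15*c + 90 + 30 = -b^2 + b*(4*c + 2) + 5*c^2 - 70*c + 120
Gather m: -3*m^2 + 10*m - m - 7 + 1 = -3*m^2 + 9*m - 6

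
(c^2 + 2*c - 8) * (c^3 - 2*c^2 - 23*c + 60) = c^5 - 35*c^3 + 30*c^2 + 304*c - 480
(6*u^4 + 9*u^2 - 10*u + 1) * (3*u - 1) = 18*u^5 - 6*u^4 + 27*u^3 - 39*u^2 + 13*u - 1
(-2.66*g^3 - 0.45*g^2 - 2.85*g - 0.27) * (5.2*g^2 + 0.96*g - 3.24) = -13.832*g^5 - 4.8936*g^4 - 6.6336*g^3 - 2.682*g^2 + 8.9748*g + 0.8748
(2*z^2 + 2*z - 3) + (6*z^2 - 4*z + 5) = 8*z^2 - 2*z + 2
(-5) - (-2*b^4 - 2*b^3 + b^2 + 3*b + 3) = 2*b^4 + 2*b^3 - b^2 - 3*b - 8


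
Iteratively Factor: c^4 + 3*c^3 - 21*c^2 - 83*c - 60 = (c + 4)*(c^3 - c^2 - 17*c - 15) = (c + 1)*(c + 4)*(c^2 - 2*c - 15) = (c + 1)*(c + 3)*(c + 4)*(c - 5)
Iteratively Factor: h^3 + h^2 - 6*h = (h - 2)*(h^2 + 3*h) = h*(h - 2)*(h + 3)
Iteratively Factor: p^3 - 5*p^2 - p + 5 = (p - 1)*(p^2 - 4*p - 5) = (p - 1)*(p + 1)*(p - 5)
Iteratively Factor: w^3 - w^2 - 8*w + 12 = (w - 2)*(w^2 + w - 6) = (w - 2)*(w + 3)*(w - 2)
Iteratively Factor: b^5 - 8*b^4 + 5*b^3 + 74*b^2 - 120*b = (b + 3)*(b^4 - 11*b^3 + 38*b^2 - 40*b) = (b - 4)*(b + 3)*(b^3 - 7*b^2 + 10*b) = (b - 5)*(b - 4)*(b + 3)*(b^2 - 2*b) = b*(b - 5)*(b - 4)*(b + 3)*(b - 2)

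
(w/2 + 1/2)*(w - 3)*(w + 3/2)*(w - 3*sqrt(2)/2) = w^4/2 - 3*sqrt(2)*w^3/4 - w^3/4 - 3*w^2 + 3*sqrt(2)*w^2/8 - 9*w/4 + 9*sqrt(2)*w/2 + 27*sqrt(2)/8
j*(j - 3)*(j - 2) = j^3 - 5*j^2 + 6*j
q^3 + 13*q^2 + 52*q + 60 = (q + 2)*(q + 5)*(q + 6)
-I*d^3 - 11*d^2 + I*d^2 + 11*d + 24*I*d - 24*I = (d - 8*I)*(d - 3*I)*(-I*d + I)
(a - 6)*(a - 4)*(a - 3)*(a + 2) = a^4 - 11*a^3 + 28*a^2 + 36*a - 144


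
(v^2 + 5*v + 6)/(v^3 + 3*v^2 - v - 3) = (v + 2)/(v^2 - 1)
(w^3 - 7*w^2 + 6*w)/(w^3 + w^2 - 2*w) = (w - 6)/(w + 2)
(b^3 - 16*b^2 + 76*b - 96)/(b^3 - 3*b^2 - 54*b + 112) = (b - 6)/(b + 7)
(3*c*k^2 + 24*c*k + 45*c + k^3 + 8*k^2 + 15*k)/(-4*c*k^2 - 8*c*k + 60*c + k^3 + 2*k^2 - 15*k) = (-3*c*k - 9*c - k^2 - 3*k)/(4*c*k - 12*c - k^2 + 3*k)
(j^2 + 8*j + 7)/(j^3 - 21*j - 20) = (j + 7)/(j^2 - j - 20)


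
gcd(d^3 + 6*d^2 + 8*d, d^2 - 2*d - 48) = 1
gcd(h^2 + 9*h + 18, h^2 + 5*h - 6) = h + 6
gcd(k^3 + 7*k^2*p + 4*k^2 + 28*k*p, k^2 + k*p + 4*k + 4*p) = k + 4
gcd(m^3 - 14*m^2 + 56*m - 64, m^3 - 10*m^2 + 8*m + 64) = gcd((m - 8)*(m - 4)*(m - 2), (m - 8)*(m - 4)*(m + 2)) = m^2 - 12*m + 32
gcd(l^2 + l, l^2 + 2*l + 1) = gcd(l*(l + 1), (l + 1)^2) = l + 1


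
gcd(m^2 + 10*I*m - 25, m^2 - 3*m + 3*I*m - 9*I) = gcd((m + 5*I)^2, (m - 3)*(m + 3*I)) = 1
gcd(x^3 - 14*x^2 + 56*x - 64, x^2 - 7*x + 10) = x - 2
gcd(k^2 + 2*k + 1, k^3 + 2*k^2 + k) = k^2 + 2*k + 1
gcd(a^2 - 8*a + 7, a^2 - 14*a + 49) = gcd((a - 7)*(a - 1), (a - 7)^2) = a - 7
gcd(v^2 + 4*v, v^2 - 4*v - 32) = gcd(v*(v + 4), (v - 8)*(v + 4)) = v + 4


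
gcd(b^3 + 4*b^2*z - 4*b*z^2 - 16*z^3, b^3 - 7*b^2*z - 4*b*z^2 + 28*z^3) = -b^2 + 4*z^2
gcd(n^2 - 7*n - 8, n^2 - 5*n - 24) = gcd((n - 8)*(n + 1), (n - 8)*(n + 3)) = n - 8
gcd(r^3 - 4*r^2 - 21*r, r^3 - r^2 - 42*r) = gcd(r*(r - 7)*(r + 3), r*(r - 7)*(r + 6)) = r^2 - 7*r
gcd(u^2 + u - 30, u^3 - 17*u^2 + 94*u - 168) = 1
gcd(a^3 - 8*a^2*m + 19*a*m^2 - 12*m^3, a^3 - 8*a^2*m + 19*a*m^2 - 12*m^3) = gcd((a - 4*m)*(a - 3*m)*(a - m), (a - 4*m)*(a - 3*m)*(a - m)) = a^3 - 8*a^2*m + 19*a*m^2 - 12*m^3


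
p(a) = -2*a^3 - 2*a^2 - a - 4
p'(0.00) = -1.00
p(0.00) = -4.00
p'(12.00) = -913.00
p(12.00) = -3760.00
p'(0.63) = -5.90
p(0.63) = -5.92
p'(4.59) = -145.77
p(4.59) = -244.13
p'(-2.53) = -29.29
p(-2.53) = 18.12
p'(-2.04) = -17.81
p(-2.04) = 6.70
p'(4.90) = -164.66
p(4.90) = -292.22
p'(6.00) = -241.00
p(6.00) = -514.00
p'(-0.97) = -2.77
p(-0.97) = -3.09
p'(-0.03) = -0.89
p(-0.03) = -3.97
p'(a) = -6*a^2 - 4*a - 1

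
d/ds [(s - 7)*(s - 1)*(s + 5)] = 3*s^2 - 6*s - 33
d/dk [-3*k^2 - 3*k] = -6*k - 3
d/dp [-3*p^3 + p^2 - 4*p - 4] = -9*p^2 + 2*p - 4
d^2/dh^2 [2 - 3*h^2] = -6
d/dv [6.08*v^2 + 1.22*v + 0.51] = 12.16*v + 1.22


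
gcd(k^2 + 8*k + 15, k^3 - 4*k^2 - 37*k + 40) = k + 5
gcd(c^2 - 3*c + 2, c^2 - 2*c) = c - 2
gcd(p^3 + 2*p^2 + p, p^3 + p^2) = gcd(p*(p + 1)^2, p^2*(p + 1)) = p^2 + p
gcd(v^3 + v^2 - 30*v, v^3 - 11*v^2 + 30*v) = v^2 - 5*v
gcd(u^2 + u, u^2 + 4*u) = u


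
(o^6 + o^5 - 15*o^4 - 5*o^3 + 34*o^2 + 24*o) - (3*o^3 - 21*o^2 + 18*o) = o^6 + o^5 - 15*o^4 - 8*o^3 + 55*o^2 + 6*o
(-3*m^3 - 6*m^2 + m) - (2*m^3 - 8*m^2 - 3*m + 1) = -5*m^3 + 2*m^2 + 4*m - 1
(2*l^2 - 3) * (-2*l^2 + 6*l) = -4*l^4 + 12*l^3 + 6*l^2 - 18*l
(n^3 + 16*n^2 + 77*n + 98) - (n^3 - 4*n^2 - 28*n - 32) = 20*n^2 + 105*n + 130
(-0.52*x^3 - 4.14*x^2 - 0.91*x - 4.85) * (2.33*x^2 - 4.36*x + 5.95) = -1.2116*x^5 - 7.379*x^4 + 12.8361*x^3 - 31.9659*x^2 + 15.7315*x - 28.8575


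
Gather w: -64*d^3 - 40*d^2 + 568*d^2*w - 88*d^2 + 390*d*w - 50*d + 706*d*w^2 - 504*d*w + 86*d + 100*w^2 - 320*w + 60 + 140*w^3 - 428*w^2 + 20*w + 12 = -64*d^3 - 128*d^2 + 36*d + 140*w^3 + w^2*(706*d - 328) + w*(568*d^2 - 114*d - 300) + 72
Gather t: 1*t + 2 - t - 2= 0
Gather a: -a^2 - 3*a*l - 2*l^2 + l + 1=-a^2 - 3*a*l - 2*l^2 + l + 1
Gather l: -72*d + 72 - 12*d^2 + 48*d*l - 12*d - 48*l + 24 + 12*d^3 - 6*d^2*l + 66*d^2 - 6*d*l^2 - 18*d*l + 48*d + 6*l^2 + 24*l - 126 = 12*d^3 + 54*d^2 - 36*d + l^2*(6 - 6*d) + l*(-6*d^2 + 30*d - 24) - 30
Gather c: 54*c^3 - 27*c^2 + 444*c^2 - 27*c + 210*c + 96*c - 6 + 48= 54*c^3 + 417*c^2 + 279*c + 42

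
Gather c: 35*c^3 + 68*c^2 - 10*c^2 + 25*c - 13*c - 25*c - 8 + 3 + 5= 35*c^3 + 58*c^2 - 13*c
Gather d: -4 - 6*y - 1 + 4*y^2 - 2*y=4*y^2 - 8*y - 5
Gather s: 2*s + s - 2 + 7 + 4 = 3*s + 9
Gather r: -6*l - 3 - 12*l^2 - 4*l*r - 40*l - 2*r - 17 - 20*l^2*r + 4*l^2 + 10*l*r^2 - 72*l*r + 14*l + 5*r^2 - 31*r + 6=-8*l^2 - 32*l + r^2*(10*l + 5) + r*(-20*l^2 - 76*l - 33) - 14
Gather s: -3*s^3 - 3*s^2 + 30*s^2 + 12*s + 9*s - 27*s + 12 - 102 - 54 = -3*s^3 + 27*s^2 - 6*s - 144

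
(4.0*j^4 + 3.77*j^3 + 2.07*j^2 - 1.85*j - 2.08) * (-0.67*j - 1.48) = -2.68*j^5 - 8.4459*j^4 - 6.9665*j^3 - 1.8241*j^2 + 4.1316*j + 3.0784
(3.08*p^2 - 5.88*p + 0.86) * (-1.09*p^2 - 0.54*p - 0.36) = -3.3572*p^4 + 4.746*p^3 + 1.129*p^2 + 1.6524*p - 0.3096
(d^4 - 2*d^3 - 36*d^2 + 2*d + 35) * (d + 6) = d^5 + 4*d^4 - 48*d^3 - 214*d^2 + 47*d + 210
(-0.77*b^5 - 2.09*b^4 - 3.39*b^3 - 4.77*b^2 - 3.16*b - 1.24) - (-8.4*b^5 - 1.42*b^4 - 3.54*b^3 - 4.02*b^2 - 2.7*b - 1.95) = 7.63*b^5 - 0.67*b^4 + 0.15*b^3 - 0.75*b^2 - 0.46*b + 0.71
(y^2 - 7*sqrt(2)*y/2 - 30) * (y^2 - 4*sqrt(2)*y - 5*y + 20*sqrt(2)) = y^4 - 15*sqrt(2)*y^3/2 - 5*y^3 - 2*y^2 + 75*sqrt(2)*y^2/2 + 10*y + 120*sqrt(2)*y - 600*sqrt(2)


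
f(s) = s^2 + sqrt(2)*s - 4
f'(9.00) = 19.41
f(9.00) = 89.73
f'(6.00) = 13.41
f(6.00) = 40.49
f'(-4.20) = -6.99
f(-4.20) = 7.70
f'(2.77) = 6.95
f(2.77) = 7.59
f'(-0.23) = 0.95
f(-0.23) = -4.27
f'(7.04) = 15.49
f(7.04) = 55.52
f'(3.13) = 7.67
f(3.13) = 10.22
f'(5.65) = 12.71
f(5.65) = 35.91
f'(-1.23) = -1.05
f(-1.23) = -4.23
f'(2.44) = 6.29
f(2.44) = 5.40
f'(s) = 2*s + sqrt(2)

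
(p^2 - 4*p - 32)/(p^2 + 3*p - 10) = (p^2 - 4*p - 32)/(p^2 + 3*p - 10)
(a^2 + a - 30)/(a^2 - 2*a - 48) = (a - 5)/(a - 8)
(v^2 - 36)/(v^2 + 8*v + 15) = (v^2 - 36)/(v^2 + 8*v + 15)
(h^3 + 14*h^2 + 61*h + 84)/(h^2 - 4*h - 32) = (h^2 + 10*h + 21)/(h - 8)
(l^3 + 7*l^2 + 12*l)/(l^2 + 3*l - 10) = l*(l^2 + 7*l + 12)/(l^2 + 3*l - 10)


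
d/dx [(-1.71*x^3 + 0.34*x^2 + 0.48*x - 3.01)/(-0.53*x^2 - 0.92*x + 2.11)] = (0.9063*x^4 + 3.1464*x^3 - 10.8827*x^2 - 1.7558*x - 1.7564)/(0.2809*x^4 + 0.9752*x^3 - 1.3902*x^2 - 3.8824*x + 4.4521)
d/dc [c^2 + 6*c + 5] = 2*c + 6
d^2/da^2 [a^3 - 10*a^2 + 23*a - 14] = 6*a - 20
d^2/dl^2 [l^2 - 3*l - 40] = 2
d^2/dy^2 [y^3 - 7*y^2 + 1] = 6*y - 14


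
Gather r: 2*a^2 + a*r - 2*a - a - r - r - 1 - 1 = 2*a^2 - 3*a + r*(a - 2) - 2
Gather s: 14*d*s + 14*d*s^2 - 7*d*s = 14*d*s^2 + 7*d*s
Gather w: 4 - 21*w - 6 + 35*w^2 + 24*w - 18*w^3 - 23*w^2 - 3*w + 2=-18*w^3 + 12*w^2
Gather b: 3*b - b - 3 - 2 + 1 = 2*b - 4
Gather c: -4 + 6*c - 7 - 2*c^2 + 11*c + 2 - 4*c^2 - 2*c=-6*c^2 + 15*c - 9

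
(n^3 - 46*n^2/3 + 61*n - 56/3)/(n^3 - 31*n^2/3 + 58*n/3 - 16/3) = (n - 7)/(n - 2)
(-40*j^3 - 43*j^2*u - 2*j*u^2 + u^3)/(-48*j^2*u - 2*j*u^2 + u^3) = (5*j^2 + 6*j*u + u^2)/(u*(6*j + u))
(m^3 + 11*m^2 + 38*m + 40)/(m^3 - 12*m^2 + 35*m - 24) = (m^3 + 11*m^2 + 38*m + 40)/(m^3 - 12*m^2 + 35*m - 24)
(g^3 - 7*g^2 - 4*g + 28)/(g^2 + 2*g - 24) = (g^3 - 7*g^2 - 4*g + 28)/(g^2 + 2*g - 24)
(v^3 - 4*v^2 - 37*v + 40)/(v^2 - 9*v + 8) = v + 5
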